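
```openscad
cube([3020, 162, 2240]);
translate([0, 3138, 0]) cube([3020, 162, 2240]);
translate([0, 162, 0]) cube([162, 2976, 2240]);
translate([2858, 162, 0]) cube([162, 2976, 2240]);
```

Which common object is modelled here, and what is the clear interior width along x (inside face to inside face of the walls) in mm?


A house (or room) frame. The interior width is 2696 mm.

Four 2240 mm walls enclosing a rectangle with no floor or roof — a room or house frame. Outside width is 3020 mm and wall thickness is 162 mm, so the interior width is 3020 − 2 × 162 = 2696 mm.


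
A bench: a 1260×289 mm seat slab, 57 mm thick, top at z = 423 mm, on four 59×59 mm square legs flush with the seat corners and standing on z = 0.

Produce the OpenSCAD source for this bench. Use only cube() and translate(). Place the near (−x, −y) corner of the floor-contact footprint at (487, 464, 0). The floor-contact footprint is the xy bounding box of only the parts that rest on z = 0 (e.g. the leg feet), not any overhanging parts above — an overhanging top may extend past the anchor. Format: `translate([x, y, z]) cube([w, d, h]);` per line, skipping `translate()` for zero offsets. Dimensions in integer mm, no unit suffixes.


translate([487, 464, 366]) cube([1260, 289, 57]);
translate([487, 464, 0]) cube([59, 59, 366]);
translate([487, 694, 0]) cube([59, 59, 366]);
translate([1688, 464, 0]) cube([59, 59, 366]);
translate([1688, 694, 0]) cube([59, 59, 366]);


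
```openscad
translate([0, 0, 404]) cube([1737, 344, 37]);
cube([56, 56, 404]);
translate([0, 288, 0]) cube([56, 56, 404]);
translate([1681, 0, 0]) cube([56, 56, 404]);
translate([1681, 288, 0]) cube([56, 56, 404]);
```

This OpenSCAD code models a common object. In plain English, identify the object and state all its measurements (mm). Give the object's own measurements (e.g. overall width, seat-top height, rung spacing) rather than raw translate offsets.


A bench: a 1737×344 mm seat slab, 37 mm thick, top at z = 441 mm, on four 56×56 mm square legs flush with the seat corners and standing on z = 0.


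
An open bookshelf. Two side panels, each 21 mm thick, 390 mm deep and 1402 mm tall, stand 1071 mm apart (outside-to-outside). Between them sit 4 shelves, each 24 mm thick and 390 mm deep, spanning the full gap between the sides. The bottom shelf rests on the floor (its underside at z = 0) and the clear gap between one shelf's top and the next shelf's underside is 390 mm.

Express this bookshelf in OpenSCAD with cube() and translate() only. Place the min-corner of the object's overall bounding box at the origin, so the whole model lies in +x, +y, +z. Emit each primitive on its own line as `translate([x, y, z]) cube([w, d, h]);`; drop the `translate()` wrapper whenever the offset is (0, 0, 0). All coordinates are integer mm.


cube([21, 390, 1402]);
translate([1050, 0, 0]) cube([21, 390, 1402]);
translate([21, 0, 0]) cube([1029, 390, 24]);
translate([21, 0, 414]) cube([1029, 390, 24]);
translate([21, 0, 828]) cube([1029, 390, 24]);
translate([21, 0, 1242]) cube([1029, 390, 24]);


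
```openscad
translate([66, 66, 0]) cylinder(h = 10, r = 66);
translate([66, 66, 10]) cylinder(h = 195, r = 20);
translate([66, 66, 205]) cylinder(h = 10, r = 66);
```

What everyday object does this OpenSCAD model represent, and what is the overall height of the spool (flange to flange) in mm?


A spool. The overall height is 215 mm.

Three coaxial cylinders, large–small–large — a spool. Two 10 mm flanges and a 195 mm core give 10 + 195 + 10 = 215 mm.


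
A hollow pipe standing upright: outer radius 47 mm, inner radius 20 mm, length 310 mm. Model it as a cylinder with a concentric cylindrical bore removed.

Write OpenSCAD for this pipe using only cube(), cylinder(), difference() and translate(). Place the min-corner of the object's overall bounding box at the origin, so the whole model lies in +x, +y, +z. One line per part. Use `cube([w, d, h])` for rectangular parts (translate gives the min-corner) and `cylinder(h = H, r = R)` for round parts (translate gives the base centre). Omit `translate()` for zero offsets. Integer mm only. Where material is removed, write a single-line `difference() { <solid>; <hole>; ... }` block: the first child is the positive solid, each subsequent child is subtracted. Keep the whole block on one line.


difference() { translate([47, 47, 0]) cylinder(h = 310, r = 47); translate([47, 47, 0]) cylinder(h = 310, r = 20); }


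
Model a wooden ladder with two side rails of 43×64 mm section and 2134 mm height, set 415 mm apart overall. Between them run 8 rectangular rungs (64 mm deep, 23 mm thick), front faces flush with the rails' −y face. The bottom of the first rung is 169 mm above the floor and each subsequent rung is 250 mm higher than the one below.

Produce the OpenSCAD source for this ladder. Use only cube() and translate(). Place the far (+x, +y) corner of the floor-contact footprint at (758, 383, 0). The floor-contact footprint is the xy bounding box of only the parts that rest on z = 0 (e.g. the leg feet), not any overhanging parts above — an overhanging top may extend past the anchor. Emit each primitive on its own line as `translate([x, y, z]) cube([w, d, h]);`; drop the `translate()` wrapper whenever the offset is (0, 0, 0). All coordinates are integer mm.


// rung span = 415 - 2*43 = 329
// rung[k] z = 169 + k*250
translate([343, 319, 0]) cube([43, 64, 2134]);
translate([715, 319, 0]) cube([43, 64, 2134]);
translate([386, 319, 169]) cube([329, 64, 23]);
translate([386, 319, 419]) cube([329, 64, 23]);
translate([386, 319, 669]) cube([329, 64, 23]);
translate([386, 319, 919]) cube([329, 64, 23]);
translate([386, 319, 1169]) cube([329, 64, 23]);
translate([386, 319, 1419]) cube([329, 64, 23]);
translate([386, 319, 1669]) cube([329, 64, 23]);
translate([386, 319, 1919]) cube([329, 64, 23]);


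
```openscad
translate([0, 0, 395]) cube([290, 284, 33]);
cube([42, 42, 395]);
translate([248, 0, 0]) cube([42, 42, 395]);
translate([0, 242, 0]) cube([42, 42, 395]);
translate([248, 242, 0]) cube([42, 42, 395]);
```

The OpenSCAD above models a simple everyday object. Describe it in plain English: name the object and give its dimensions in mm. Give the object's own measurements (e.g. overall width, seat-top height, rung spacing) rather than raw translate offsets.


A simple wooden stool: a rectangular seat 290 mm (x) by 284 mm (y), 33 mm thick, top face at z = 428 mm, on four square legs, each 42×42 mm in cross-section. The legs rest on z = 0, each flush with a corner of the seat.


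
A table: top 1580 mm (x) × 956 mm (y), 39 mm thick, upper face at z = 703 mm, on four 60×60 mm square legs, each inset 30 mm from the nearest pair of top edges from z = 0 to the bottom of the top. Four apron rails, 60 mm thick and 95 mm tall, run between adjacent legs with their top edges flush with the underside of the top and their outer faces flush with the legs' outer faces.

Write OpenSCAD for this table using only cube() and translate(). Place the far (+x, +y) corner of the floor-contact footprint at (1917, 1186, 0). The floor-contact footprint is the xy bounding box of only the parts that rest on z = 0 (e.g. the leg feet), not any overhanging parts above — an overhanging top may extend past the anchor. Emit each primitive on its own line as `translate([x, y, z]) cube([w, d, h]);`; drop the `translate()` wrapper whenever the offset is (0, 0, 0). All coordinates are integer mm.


translate([367, 260, 664]) cube([1580, 956, 39]);
translate([397, 290, 0]) cube([60, 60, 664]);
translate([1857, 290, 0]) cube([60, 60, 664]);
translate([397, 1126, 0]) cube([60, 60, 664]);
translate([1857, 1126, 0]) cube([60, 60, 664]);
translate([457, 290, 569]) cube([1400, 60, 95]);
translate([457, 1126, 569]) cube([1400, 60, 95]);
translate([397, 350, 569]) cube([60, 776, 95]);
translate([1857, 350, 569]) cube([60, 776, 95]);


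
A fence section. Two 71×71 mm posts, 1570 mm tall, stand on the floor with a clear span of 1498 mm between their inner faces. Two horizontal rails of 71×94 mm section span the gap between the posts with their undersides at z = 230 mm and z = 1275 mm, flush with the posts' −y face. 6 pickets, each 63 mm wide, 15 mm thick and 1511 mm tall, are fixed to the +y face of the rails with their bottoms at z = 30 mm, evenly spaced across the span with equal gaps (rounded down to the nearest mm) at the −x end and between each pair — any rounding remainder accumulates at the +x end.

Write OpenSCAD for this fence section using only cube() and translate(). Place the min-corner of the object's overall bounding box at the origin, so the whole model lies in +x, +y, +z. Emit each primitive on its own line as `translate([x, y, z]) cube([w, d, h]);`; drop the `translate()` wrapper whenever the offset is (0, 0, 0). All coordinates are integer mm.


cube([71, 71, 1570]);
translate([1569, 0, 0]) cube([71, 71, 1570]);
translate([71, 0, 230]) cube([1498, 71, 94]);
translate([71, 0, 1275]) cube([1498, 71, 94]);
translate([231, 71, 30]) cube([63, 15, 1511]);
translate([454, 71, 30]) cube([63, 15, 1511]);
translate([677, 71, 30]) cube([63, 15, 1511]);
translate([900, 71, 30]) cube([63, 15, 1511]);
translate([1123, 71, 30]) cube([63, 15, 1511]);
translate([1346, 71, 30]) cube([63, 15, 1511]);


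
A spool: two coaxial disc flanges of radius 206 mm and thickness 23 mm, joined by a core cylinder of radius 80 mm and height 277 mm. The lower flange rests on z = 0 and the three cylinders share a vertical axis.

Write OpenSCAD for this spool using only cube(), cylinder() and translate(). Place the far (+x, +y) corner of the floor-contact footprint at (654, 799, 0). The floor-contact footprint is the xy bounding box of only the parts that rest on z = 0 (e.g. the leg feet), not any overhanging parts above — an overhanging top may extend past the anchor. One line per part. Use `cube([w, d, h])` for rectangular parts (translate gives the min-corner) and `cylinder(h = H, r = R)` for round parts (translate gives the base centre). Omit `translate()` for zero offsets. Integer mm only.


translate([448, 593, 0]) cylinder(h = 23, r = 206);
translate([448, 593, 23]) cylinder(h = 277, r = 80);
translate([448, 593, 300]) cylinder(h = 23, r = 206);


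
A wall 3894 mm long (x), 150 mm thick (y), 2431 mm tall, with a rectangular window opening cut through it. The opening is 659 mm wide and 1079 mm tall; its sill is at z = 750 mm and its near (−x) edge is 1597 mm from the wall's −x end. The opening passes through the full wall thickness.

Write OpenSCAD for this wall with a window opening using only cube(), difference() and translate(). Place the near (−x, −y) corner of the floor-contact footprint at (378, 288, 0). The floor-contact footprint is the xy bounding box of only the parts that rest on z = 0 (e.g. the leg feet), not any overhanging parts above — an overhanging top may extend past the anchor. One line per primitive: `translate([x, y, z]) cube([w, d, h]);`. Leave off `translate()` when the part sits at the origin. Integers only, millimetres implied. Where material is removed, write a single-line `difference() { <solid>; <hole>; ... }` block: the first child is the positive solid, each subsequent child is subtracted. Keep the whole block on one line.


difference() { translate([378, 288, 0]) cube([3894, 150, 2431]); translate([1975, 288, 750]) cube([659, 150, 1079]); }


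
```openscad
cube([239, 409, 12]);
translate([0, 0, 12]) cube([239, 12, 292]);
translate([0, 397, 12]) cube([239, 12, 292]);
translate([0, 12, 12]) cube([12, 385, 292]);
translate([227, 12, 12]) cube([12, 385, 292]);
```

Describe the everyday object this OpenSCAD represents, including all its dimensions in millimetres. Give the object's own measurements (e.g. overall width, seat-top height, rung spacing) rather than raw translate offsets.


An open-topped rectangular box: outside dimensions 239×409×304 mm, with a uniform wall and base thickness of 12 mm. The base is a full 239×409 slab on the floor; four walls sit on top of the base. The front and back walls (the −y and +y sides) span the full width; the two side walls fit between them.


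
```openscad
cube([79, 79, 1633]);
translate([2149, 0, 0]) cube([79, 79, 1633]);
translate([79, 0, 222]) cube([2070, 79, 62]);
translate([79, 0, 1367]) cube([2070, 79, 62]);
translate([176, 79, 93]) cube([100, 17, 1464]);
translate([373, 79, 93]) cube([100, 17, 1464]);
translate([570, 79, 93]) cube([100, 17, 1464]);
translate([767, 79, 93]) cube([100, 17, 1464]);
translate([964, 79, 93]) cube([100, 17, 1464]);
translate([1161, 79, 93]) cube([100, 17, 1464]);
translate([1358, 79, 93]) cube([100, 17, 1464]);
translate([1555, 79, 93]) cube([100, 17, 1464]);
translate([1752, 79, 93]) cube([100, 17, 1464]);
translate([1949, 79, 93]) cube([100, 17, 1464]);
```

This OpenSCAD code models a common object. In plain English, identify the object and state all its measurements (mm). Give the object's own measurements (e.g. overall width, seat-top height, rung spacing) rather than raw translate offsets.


A fence section. Two 79×79 mm posts, 1633 mm tall, stand on the floor with a clear span of 2070 mm between their inner faces. Two horizontal rails of 79×62 mm section span the gap between the posts with their undersides at z = 222 mm and z = 1367 mm, flush with the posts' −y face. 10 pickets, each 100 mm wide, 17 mm thick and 1464 mm tall, are fixed to the +y face of the rails with their bottoms at z = 93 mm, spaced across the span with a 97 mm gap after the −x post and between neighbouring pickets, with 100 mm left before the +x post.


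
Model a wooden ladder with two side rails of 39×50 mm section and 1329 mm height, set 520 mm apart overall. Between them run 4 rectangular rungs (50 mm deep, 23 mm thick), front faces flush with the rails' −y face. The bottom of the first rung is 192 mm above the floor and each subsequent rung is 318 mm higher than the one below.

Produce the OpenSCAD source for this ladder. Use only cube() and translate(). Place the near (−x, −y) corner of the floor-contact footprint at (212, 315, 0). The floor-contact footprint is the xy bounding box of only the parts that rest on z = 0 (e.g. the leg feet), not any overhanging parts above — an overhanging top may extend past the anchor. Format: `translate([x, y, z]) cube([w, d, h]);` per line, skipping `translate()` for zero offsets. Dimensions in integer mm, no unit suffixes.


// rung span = 520 - 2*39 = 442
// rung[k] z = 192 + k*318
translate([212, 315, 0]) cube([39, 50, 1329]);
translate([693, 315, 0]) cube([39, 50, 1329]);
translate([251, 315, 192]) cube([442, 50, 23]);
translate([251, 315, 510]) cube([442, 50, 23]);
translate([251, 315, 828]) cube([442, 50, 23]);
translate([251, 315, 1146]) cube([442, 50, 23]);


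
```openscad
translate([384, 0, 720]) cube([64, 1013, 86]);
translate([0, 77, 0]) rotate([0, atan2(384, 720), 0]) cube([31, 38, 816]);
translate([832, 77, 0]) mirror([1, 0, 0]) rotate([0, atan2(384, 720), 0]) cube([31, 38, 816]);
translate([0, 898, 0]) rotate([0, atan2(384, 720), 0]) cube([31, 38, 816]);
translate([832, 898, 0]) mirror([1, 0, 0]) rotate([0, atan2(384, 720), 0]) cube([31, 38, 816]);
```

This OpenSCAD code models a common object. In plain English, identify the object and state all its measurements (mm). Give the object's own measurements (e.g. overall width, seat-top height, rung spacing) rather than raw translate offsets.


A sawhorse. A 64×1013×86 mm beam (x, y, z) sits on two A-frame leg pairs. Each pair is two raked legs of 31×38 mm section (38 mm along y) splaying symmetrically in x. Each leg rises 720 mm vertically over 384 mm of horizontal reach and is 816 mm long along its own axis. Every leg's outer bottom edge rests on the floor and its outer top edge meets a bottom edge of the beam — the left legs (tilting toward +x) meet the beam's −x bottom edge, the right legs (their mirror images, tilting toward −x) meet its +x bottom edge — so the leg tops tuck under the beam, the beam's underside is 720 mm above the floor, and the feet are 832 mm apart outside-to-outside with the beam centred between them. The two leg pairs are set in 77 mm from either end of the beam.


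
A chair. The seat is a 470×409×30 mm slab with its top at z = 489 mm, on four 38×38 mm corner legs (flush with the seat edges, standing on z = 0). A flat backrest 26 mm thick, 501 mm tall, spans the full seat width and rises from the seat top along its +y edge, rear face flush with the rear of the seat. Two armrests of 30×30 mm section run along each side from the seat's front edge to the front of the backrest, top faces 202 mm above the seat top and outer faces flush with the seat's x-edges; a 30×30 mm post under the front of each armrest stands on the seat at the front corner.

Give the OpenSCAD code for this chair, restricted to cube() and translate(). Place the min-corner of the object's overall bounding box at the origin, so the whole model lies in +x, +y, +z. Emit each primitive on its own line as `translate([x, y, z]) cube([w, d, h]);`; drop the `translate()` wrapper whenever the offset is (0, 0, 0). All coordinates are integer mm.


translate([0, 0, 459]) cube([470, 409, 30]);
cube([38, 38, 459]);
translate([432, 0, 0]) cube([38, 38, 459]);
translate([0, 371, 0]) cube([38, 38, 459]);
translate([432, 371, 0]) cube([38, 38, 459]);
translate([0, 383, 489]) cube([470, 26, 501]);
translate([0, 0, 661]) cube([30, 383, 30]);
translate([440, 0, 661]) cube([30, 383, 30]);
translate([0, 0, 489]) cube([30, 30, 172]);
translate([440, 0, 489]) cube([30, 30, 172]);


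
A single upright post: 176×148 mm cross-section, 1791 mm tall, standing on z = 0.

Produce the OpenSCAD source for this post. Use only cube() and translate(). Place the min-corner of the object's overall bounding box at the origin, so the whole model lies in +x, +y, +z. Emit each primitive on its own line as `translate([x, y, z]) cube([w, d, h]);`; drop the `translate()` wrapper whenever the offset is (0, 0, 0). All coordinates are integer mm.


cube([176, 148, 1791]);


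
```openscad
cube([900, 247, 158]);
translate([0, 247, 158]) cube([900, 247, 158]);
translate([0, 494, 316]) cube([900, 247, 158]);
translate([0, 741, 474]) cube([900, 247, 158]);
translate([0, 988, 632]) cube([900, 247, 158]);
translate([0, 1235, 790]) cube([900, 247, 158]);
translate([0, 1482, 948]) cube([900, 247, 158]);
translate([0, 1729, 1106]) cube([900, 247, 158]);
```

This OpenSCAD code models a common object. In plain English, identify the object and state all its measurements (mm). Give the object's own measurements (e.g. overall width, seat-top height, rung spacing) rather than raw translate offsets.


A straight staircase of 8 solid steps. Each step is 900 mm wide (x), 247 mm deep (y, the going) and 158 mm tall (the rise). The first step rests on the floor; each subsequent step sits one going further in +y and one rise higher in +z, directly behind and above the previous step with no overlap.


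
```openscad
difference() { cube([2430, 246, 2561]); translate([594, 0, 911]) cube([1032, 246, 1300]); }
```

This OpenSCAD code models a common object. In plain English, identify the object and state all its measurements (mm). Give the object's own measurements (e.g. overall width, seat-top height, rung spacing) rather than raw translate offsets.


A wall 2430 mm long (x), 246 mm thick (y), 2561 mm tall, with a rectangular window opening cut through it. The opening is 1032 mm wide and 1300 mm tall; its sill is at z = 911 mm and its near (−x) edge is 594 mm from the wall's −x end. The opening passes through the full wall thickness.


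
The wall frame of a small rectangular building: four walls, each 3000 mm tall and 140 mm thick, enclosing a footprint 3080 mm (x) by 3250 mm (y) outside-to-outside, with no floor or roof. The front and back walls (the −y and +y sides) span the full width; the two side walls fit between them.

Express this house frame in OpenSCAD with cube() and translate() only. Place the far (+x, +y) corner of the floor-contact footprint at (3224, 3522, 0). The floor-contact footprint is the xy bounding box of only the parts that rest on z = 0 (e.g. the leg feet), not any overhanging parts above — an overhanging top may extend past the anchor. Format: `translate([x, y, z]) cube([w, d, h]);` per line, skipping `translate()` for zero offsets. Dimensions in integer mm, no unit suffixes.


translate([144, 272, 0]) cube([3080, 140, 3000]);
translate([144, 3382, 0]) cube([3080, 140, 3000]);
translate([144, 412, 0]) cube([140, 2970, 3000]);
translate([3084, 412, 0]) cube([140, 2970, 3000]);


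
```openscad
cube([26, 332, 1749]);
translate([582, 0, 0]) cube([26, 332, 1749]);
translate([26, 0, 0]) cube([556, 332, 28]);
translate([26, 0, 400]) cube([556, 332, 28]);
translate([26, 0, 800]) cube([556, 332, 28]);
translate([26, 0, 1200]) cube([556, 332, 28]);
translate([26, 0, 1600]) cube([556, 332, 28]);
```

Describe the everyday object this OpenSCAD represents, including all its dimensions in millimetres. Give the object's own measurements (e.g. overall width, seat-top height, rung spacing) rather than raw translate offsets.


An open bookshelf. Two side panels, each 26 mm thick, 332 mm deep and 1749 mm tall, stand 608 mm apart (outside-to-outside). Between them sit 5 shelves, each 28 mm thick and 332 mm deep, spanning the full gap between the sides. The bottom shelf rests on the floor (its underside at z = 0) and the clear gap between one shelf's top and the next shelf's underside is 372 mm.


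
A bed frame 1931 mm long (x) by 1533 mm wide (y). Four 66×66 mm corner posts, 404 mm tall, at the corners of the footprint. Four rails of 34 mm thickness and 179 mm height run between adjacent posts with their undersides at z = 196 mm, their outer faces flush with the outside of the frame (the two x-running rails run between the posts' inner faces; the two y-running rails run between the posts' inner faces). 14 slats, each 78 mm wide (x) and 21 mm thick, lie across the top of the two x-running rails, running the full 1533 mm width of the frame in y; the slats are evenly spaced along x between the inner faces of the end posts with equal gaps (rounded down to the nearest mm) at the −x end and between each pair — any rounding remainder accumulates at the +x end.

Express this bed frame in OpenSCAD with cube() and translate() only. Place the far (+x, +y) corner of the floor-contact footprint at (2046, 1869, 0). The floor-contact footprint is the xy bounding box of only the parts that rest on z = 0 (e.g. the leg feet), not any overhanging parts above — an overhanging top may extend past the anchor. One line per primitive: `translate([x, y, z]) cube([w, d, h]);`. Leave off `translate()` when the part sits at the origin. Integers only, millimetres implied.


// slat z = rail_z + rail_h = 196 + 179 = 375
// slat gap = ⌊(1799 − 14·78) / 15⌋ = 47
translate([115, 336, 0]) cube([66, 66, 404]);
translate([115, 1803, 0]) cube([66, 66, 404]);
translate([1980, 336, 0]) cube([66, 66, 404]);
translate([1980, 1803, 0]) cube([66, 66, 404]);
translate([181, 336, 196]) cube([1799, 34, 179]);
translate([181, 1835, 196]) cube([1799, 34, 179]);
translate([115, 402, 196]) cube([34, 1401, 179]);
translate([2012, 402, 196]) cube([34, 1401, 179]);
translate([228, 336, 375]) cube([78, 1533, 21]);
translate([353, 336, 375]) cube([78, 1533, 21]);
translate([478, 336, 375]) cube([78, 1533, 21]);
translate([603, 336, 375]) cube([78, 1533, 21]);
translate([728, 336, 375]) cube([78, 1533, 21]);
translate([853, 336, 375]) cube([78, 1533, 21]);
translate([978, 336, 375]) cube([78, 1533, 21]);
translate([1103, 336, 375]) cube([78, 1533, 21]);
translate([1228, 336, 375]) cube([78, 1533, 21]);
translate([1353, 336, 375]) cube([78, 1533, 21]);
translate([1478, 336, 375]) cube([78, 1533, 21]);
translate([1603, 336, 375]) cube([78, 1533, 21]);
translate([1728, 336, 375]) cube([78, 1533, 21]);
translate([1853, 336, 375]) cube([78, 1533, 21]);


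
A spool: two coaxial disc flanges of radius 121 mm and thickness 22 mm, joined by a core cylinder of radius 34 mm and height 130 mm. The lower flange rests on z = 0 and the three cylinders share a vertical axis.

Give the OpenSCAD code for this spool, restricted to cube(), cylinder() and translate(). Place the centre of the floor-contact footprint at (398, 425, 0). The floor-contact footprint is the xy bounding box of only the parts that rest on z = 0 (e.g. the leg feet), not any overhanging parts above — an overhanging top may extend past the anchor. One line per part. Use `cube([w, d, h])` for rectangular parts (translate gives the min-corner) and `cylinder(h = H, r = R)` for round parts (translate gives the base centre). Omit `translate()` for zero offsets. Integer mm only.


translate([398, 425, 0]) cylinder(h = 22, r = 121);
translate([398, 425, 22]) cylinder(h = 130, r = 34);
translate([398, 425, 152]) cylinder(h = 22, r = 121);


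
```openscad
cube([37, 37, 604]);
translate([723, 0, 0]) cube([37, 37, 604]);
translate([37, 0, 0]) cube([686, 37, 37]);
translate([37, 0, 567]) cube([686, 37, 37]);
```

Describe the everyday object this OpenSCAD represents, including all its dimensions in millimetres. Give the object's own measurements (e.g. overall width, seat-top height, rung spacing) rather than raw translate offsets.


A rectangular picture frame lying in the x–z plane (depth along y). The opening is 686 mm wide (x) by 530 mm tall (z), surrounded by a border 37 mm wide on all four sides. The frame is 37 mm deep and is made of two full-height vertical stiles with two horizontal rails fitted between them.


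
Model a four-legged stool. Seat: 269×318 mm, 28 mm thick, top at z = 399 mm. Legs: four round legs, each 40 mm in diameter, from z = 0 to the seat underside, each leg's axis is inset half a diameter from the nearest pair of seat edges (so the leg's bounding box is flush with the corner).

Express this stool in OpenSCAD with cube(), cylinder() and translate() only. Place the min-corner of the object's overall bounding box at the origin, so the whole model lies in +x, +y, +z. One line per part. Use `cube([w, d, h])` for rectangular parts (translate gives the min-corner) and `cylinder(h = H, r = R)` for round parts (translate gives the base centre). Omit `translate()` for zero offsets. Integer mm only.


translate([0, 0, 371]) cube([269, 318, 28]);
translate([20, 20, 0]) cylinder(h = 371, r = 20);
translate([249, 20, 0]) cylinder(h = 371, r = 20);
translate([20, 298, 0]) cylinder(h = 371, r = 20);
translate([249, 298, 0]) cylinder(h = 371, r = 20);


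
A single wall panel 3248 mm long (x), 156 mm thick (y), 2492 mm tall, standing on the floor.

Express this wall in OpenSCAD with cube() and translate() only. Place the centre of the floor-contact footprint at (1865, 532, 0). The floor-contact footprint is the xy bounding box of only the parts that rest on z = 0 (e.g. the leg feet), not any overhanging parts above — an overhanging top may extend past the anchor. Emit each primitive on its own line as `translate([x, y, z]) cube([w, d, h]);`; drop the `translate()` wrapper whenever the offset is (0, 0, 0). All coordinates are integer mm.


translate([241, 454, 0]) cube([3248, 156, 2492]);


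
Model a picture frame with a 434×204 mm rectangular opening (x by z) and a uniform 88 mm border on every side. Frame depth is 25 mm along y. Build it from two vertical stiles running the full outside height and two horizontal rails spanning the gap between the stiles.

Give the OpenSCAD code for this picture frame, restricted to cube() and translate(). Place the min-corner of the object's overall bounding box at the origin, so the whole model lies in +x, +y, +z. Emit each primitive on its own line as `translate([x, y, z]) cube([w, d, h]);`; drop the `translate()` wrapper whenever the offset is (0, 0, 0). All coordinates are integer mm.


cube([88, 25, 380]);
translate([522, 0, 0]) cube([88, 25, 380]);
translate([88, 0, 0]) cube([434, 25, 88]);
translate([88, 0, 292]) cube([434, 25, 88]);


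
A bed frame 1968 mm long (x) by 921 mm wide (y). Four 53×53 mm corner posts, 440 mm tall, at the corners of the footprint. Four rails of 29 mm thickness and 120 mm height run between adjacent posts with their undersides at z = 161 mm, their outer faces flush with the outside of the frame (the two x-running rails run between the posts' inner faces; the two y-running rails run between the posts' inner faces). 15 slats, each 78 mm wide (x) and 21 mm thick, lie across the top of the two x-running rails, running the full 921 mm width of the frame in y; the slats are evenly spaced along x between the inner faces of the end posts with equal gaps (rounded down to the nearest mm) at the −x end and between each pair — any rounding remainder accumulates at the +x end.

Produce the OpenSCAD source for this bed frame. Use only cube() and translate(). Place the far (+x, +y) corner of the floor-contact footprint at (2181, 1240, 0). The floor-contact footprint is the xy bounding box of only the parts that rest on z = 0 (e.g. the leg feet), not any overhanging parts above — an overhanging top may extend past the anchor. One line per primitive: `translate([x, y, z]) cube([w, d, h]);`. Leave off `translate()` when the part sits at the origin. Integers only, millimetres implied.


translate([213, 319, 0]) cube([53, 53, 440]);
translate([213, 1187, 0]) cube([53, 53, 440]);
translate([2128, 319, 0]) cube([53, 53, 440]);
translate([2128, 1187, 0]) cube([53, 53, 440]);
translate([266, 319, 161]) cube([1862, 29, 120]);
translate([266, 1211, 161]) cube([1862, 29, 120]);
translate([213, 372, 161]) cube([29, 815, 120]);
translate([2152, 372, 161]) cube([29, 815, 120]);
translate([309, 319, 281]) cube([78, 921, 21]);
translate([430, 319, 281]) cube([78, 921, 21]);
translate([551, 319, 281]) cube([78, 921, 21]);
translate([672, 319, 281]) cube([78, 921, 21]);
translate([793, 319, 281]) cube([78, 921, 21]);
translate([914, 319, 281]) cube([78, 921, 21]);
translate([1035, 319, 281]) cube([78, 921, 21]);
translate([1156, 319, 281]) cube([78, 921, 21]);
translate([1277, 319, 281]) cube([78, 921, 21]);
translate([1398, 319, 281]) cube([78, 921, 21]);
translate([1519, 319, 281]) cube([78, 921, 21]);
translate([1640, 319, 281]) cube([78, 921, 21]);
translate([1761, 319, 281]) cube([78, 921, 21]);
translate([1882, 319, 281]) cube([78, 921, 21]);
translate([2003, 319, 281]) cube([78, 921, 21]);


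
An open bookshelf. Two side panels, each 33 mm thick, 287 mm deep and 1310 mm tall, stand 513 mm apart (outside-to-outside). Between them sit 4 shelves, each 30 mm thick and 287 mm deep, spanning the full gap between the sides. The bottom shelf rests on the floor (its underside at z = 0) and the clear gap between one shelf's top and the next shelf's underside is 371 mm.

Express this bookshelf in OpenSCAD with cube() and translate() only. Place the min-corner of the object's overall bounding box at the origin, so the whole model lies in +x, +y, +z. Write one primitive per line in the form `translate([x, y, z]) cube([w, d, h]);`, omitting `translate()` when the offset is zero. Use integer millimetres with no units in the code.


cube([33, 287, 1310]);
translate([480, 0, 0]) cube([33, 287, 1310]);
translate([33, 0, 0]) cube([447, 287, 30]);
translate([33, 0, 401]) cube([447, 287, 30]);
translate([33, 0, 802]) cube([447, 287, 30]);
translate([33, 0, 1203]) cube([447, 287, 30]);


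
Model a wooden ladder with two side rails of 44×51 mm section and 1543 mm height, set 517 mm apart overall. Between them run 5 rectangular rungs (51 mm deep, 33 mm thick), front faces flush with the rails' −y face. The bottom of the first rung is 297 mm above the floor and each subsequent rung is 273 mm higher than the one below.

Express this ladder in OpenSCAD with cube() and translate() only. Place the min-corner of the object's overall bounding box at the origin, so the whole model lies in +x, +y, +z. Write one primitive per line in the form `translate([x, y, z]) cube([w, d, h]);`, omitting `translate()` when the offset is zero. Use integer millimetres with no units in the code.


cube([44, 51, 1543]);
translate([473, 0, 0]) cube([44, 51, 1543]);
translate([44, 0, 297]) cube([429, 51, 33]);
translate([44, 0, 570]) cube([429, 51, 33]);
translate([44, 0, 843]) cube([429, 51, 33]);
translate([44, 0, 1116]) cube([429, 51, 33]);
translate([44, 0, 1389]) cube([429, 51, 33]);


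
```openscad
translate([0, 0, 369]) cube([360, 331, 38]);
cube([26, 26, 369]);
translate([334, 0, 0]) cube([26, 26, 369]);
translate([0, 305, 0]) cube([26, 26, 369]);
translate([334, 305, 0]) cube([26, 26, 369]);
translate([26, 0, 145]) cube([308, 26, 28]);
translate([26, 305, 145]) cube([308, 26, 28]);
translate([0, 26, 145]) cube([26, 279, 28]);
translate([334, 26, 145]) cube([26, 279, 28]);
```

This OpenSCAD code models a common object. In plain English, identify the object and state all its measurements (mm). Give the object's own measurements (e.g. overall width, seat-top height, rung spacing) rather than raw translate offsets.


A simple wooden stool: a rectangular seat 360 mm (x) by 331 mm (y), 38 mm thick, top face at z = 407 mm, on four square legs, each 26×26 mm in cross-section. The legs rest on z = 0, each flush with a corner of the seat. Four stretchers, 26 mm wide and 28 mm tall, connect adjacent legs with their undersides at z = 145 mm, each running between the inner faces of the legs it joins and aligned with the legs' outer faces on the other axis.


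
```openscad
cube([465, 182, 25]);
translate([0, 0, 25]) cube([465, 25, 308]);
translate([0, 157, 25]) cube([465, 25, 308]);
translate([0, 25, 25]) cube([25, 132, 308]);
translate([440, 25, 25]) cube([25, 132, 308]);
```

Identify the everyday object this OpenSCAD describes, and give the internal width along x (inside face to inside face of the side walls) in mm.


An open box. The internal width is 415 mm.

A 465×182 base slab with four walls standing on it — an open box. The base is 465 mm wide and the walls are 25 mm thick, so the internal width is 465 − 2 × 25 = 415 mm.


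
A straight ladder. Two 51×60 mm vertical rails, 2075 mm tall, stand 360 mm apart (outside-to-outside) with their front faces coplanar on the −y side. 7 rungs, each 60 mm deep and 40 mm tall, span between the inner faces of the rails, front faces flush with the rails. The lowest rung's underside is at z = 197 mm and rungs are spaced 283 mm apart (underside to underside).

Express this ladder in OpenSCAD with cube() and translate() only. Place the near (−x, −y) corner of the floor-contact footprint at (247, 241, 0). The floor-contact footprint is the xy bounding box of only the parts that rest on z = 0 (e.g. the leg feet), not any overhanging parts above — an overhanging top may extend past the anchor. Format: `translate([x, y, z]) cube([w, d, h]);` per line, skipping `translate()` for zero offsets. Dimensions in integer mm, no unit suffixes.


translate([247, 241, 0]) cube([51, 60, 2075]);
translate([556, 241, 0]) cube([51, 60, 2075]);
translate([298, 241, 197]) cube([258, 60, 40]);
translate([298, 241, 480]) cube([258, 60, 40]);
translate([298, 241, 763]) cube([258, 60, 40]);
translate([298, 241, 1046]) cube([258, 60, 40]);
translate([298, 241, 1329]) cube([258, 60, 40]);
translate([298, 241, 1612]) cube([258, 60, 40]);
translate([298, 241, 1895]) cube([258, 60, 40]);


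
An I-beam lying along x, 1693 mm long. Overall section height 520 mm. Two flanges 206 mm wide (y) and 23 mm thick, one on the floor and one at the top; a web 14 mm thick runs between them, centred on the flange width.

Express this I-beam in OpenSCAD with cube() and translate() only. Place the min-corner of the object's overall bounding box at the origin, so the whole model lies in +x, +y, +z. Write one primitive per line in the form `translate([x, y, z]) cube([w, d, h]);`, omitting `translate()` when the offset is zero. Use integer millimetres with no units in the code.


cube([1693, 206, 23]);
translate([0, 96, 23]) cube([1693, 14, 474]);
translate([0, 0, 497]) cube([1693, 206, 23]);


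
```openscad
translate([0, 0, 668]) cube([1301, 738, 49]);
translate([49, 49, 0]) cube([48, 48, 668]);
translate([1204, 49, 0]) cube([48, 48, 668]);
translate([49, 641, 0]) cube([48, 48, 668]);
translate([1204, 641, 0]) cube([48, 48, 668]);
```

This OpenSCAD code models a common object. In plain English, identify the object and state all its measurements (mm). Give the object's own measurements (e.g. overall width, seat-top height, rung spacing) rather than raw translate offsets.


A rectangular dining table. The top is 1301×738×49 mm with its upper surface at z = 717 mm. It stands on four 48×48 mm square legs, each inset 49 mm from the nearest pair of top edges, running from the floor to the underside of the top.


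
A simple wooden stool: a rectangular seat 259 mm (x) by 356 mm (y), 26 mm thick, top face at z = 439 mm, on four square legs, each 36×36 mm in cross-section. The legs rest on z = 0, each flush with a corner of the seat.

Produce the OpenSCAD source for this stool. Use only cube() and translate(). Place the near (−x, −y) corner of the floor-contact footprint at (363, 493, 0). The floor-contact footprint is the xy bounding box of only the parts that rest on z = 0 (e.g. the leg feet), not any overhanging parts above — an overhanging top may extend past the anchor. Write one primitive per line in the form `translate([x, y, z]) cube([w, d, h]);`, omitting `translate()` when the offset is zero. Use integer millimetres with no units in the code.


translate([363, 493, 413]) cube([259, 356, 26]);
translate([363, 493, 0]) cube([36, 36, 413]);
translate([586, 493, 0]) cube([36, 36, 413]);
translate([363, 813, 0]) cube([36, 36, 413]);
translate([586, 813, 0]) cube([36, 36, 413]);


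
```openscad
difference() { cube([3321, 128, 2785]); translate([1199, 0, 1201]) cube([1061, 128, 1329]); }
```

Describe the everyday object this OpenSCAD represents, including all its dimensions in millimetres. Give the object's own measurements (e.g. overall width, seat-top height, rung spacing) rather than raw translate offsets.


A wall 3321 mm long (x), 128 mm thick (y), 2785 mm tall, with a rectangular window opening cut through it. The opening is 1061 mm wide and 1329 mm tall; its sill is at z = 1201 mm and its near (−x) edge is 1199 mm from the wall's −x end. The opening passes through the full wall thickness.


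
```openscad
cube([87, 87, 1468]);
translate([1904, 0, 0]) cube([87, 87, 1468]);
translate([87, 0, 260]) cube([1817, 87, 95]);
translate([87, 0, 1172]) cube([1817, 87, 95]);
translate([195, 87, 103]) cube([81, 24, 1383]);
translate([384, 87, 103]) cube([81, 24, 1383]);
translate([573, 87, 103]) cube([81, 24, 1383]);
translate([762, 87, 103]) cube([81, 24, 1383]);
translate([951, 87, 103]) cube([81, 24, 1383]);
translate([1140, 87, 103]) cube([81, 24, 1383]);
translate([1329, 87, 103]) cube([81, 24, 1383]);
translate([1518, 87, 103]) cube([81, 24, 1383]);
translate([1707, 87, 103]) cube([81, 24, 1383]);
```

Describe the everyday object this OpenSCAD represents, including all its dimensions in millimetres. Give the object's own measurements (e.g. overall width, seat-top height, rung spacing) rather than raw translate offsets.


A fence section. Two 87×87 mm posts, 1468 mm tall, stand on the floor with a clear span of 1817 mm between their inner faces. Two horizontal rails of 87×95 mm section span the gap between the posts with their undersides at z = 260 mm and z = 1172 mm, flush with the posts' −y face. 9 pickets, each 81 mm wide, 24 mm thick and 1383 mm tall, are fixed to the +y face of the rails with their bottoms at z = 103 mm, spaced across the span with a 108 mm gap after the −x post and between neighbouring pickets, with 116 mm left before the +x post.


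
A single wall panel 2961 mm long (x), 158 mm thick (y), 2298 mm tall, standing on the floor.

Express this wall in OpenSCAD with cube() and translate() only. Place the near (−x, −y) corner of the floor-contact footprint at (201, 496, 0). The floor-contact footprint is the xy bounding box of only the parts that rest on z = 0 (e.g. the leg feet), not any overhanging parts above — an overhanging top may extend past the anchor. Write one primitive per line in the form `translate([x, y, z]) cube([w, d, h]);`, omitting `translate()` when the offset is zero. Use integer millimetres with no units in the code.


translate([201, 496, 0]) cube([2961, 158, 2298]);
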